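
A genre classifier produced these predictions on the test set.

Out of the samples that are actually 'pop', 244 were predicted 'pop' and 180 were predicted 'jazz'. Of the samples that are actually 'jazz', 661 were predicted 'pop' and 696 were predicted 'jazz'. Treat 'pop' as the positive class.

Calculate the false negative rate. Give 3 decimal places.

0.425

FNR = FN/(FN+TP) = 180/(180+244) = 0.425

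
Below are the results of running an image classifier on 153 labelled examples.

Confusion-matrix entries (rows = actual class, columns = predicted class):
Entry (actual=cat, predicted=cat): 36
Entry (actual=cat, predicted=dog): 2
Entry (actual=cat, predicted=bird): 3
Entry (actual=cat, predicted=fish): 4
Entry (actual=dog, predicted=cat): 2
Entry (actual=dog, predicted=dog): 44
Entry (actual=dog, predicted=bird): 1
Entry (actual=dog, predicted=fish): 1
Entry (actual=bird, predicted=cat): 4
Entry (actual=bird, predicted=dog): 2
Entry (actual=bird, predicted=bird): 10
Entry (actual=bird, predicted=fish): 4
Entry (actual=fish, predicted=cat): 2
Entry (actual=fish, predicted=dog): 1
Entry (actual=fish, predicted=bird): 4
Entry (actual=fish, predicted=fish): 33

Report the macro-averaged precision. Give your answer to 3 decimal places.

0.764

Per-class precision (TP/(TP+FP)):
  cat: TP=36, FP=2+4+2=8 → 36/44 = 0.8182
  dog: TP=44, FP=2+2+1=5 → 44/49 = 0.8980
  bird: TP=10, FP=3+1+4=8 → 10/18 = 0.5556
  fish: TP=33, FP=4+1+4=9 → 33/42 = 0.7857
Macro-precision = mean = (0.8182 + 0.8980 + 0.5556 + 0.7857) / 4 = 0.764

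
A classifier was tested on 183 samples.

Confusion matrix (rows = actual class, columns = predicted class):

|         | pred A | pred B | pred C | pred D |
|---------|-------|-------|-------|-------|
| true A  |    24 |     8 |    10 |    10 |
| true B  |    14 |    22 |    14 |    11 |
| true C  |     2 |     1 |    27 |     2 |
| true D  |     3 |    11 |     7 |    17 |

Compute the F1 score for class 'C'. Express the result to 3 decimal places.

F1 score = 2·TP/(2·TP+FP+FN).
C: TP=27, FP=10+14+7=31, FN=2+1+2=5 → 54/90 = 0.6000

0.600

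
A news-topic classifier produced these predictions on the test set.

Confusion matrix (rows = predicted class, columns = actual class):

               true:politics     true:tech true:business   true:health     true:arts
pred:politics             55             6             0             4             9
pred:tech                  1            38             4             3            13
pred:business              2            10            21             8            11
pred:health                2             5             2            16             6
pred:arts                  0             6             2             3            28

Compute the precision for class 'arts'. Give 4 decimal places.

precision = TP/(TP+FP).
arts: TP=28, FP=0+6+2+3=11 → 28/39 = 0.71795

0.7179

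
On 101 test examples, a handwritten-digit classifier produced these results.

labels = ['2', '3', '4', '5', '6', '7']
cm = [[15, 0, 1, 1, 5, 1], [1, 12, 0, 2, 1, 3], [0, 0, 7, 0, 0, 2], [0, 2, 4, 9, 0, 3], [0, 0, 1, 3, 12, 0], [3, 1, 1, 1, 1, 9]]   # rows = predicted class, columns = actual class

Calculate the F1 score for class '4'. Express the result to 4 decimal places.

Treat '4' as positive and all other classes as negative.
F1 score = 2·TP/(2·TP+FP+FN).
4: TP=7, FP=0+0+0+0+2=2, FN=1+0+4+1+1=7 → 14/23 = 0.60870

0.6087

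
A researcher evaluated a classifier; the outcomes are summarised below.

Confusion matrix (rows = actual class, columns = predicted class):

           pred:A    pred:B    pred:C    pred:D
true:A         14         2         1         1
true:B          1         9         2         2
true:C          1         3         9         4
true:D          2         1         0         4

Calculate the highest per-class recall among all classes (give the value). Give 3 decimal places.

Per-class recall (TP/(TP+FN)):
  A: TP=14, FN=2+1+1=4 → 14/18 = 0.7778
  B: TP=9, FN=1+2+2=5 → 9/14 = 0.6429
  C: TP=9, FN=1+3+4=8 → 9/17 = 0.5294
  D: TP=4, FN=2+1+0=3 → 4/7 = 0.5714
Highest is class 'A' with recall = 0.778.

0.778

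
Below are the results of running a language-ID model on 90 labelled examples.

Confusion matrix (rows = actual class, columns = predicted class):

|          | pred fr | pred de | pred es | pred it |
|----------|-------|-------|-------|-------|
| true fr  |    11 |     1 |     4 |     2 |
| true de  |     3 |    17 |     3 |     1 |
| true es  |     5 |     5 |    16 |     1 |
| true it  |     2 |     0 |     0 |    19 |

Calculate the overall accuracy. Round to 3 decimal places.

0.700

Accuracy = trace / total = (11+17+16+19=63) / 90 = 63/90 = 0.700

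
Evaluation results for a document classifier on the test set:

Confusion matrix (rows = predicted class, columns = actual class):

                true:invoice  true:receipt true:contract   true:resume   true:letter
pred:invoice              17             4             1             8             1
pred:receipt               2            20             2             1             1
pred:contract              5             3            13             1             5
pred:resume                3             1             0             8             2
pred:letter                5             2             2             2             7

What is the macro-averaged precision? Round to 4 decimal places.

0.5519

Per-class precision (TP/(TP+FP)):
  invoice: TP=17, FP=4+1+8+1=14 → 17/31 = 0.54839
  receipt: TP=20, FP=2+2+1+1=6 → 20/26 = 0.76923
  contract: TP=13, FP=5+3+1+5=14 → 13/27 = 0.48148
  resume: TP=8, FP=3+1+0+2=6 → 8/14 = 0.57143
  letter: TP=7, FP=5+2+2+2=11 → 7/18 = 0.38889
Macro-precision = mean = (0.54839 + 0.76923 + 0.48148 + 0.57143 + 0.38889) / 5 = 0.5519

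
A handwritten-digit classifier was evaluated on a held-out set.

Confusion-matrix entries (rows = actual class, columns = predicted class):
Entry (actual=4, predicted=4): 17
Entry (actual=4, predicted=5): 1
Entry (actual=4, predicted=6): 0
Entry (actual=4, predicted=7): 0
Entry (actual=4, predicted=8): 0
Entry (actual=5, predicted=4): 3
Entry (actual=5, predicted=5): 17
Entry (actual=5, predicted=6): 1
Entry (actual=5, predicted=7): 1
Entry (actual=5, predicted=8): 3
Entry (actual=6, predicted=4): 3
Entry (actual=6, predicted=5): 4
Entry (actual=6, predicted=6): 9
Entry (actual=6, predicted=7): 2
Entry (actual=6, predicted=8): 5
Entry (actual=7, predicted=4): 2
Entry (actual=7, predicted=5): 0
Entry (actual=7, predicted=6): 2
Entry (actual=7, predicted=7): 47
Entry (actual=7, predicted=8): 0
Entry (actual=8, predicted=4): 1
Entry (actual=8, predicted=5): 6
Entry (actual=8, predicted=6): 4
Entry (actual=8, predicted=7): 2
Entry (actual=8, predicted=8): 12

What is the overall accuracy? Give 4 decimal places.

0.7183

Accuracy = trace / total = (17+17+9+47+12=102) / 142 = 102/142 = 0.7183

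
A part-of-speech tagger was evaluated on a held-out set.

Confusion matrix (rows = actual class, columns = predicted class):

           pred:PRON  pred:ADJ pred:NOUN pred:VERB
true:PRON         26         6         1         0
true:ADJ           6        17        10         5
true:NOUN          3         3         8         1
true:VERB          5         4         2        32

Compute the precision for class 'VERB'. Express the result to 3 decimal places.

0.842

One-vs-rest for 'VERB': TP = diagonal; FP = other classes predicted 'VERB'; FN = 'VERB' predicted as other.
precision = TP/(TP+FP).
VERB: TP=32, FP=0+5+1=6 → 32/38 = 0.8421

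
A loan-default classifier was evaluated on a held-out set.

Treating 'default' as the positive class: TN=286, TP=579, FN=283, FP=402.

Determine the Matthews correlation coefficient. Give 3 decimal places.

0.090

MCC = (TP·TN − FP·FN) / √((TP+FP)(TP+FN)(TN+FP)(TN+FN))
Numerator = 579·286 − 402·283 = 51828
Denominator = √(981·862·688·569) = √331037335584 = 575358.4410
MCC = 51828 / 575358.4410 = 0.090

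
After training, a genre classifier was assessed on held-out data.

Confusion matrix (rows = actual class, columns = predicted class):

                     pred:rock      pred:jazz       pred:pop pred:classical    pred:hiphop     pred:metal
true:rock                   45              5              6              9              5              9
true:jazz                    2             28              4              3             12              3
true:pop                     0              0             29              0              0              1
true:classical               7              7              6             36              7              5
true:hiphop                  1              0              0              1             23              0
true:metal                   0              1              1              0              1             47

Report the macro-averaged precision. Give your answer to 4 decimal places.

0.6781

Per-class precision (TP/(TP+FP)):
  rock: TP=45, FP=2+0+7+1+0=10 → 45/55 = 0.81818
  jazz: TP=28, FP=5+0+7+0+1=13 → 28/41 = 0.68293
  pop: TP=29, FP=6+4+6+0+1=17 → 29/46 = 0.63043
  classical: TP=36, FP=9+3+0+1+0=13 → 36/49 = 0.73469
  hiphop: TP=23, FP=5+12+0+7+1=25 → 23/48 = 0.47917
  metal: TP=47, FP=9+3+1+5+0=18 → 47/65 = 0.72308
Macro-precision = mean = (0.81818 + 0.68293 + 0.63043 + 0.73469 + 0.47917 + 0.72308) / 6 = 0.6781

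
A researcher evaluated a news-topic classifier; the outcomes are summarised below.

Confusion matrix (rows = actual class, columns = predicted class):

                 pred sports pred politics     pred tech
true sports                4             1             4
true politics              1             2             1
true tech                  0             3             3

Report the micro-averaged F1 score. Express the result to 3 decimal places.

0.474

Micro-averaging pools counts across classes: ΣTP=9, ΣFP=10, ΣFN=10.
Micro-F1 score = 2·TP/(2·TP+FP+FN) on pooled counts = 0.474 (equals overall accuracy in single-label multiclass).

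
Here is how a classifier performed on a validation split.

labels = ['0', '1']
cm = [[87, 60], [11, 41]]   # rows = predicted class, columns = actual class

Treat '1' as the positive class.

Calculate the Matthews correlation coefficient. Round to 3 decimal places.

0.334

MCC = (TP·TN − FP·FN) / √((TP+FP)(TP+FN)(TN+FP)(TN+FN))
Numerator = 41·87 − 11·60 = 2907
Denominator = √(52·101·98·147) = √75660312 = 8698.2936
MCC = 2907 / 8698.2936 = 0.334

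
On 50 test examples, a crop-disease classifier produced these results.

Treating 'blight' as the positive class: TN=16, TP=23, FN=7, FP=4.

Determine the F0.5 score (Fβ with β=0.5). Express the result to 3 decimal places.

Fβ = (1+β²)·TP / ((1+β²)·TP + β²·FN + FP), with β²=1/4
= 1.25·23 / (1.25·23 + 0.25·7 + 4) = 0.833

0.833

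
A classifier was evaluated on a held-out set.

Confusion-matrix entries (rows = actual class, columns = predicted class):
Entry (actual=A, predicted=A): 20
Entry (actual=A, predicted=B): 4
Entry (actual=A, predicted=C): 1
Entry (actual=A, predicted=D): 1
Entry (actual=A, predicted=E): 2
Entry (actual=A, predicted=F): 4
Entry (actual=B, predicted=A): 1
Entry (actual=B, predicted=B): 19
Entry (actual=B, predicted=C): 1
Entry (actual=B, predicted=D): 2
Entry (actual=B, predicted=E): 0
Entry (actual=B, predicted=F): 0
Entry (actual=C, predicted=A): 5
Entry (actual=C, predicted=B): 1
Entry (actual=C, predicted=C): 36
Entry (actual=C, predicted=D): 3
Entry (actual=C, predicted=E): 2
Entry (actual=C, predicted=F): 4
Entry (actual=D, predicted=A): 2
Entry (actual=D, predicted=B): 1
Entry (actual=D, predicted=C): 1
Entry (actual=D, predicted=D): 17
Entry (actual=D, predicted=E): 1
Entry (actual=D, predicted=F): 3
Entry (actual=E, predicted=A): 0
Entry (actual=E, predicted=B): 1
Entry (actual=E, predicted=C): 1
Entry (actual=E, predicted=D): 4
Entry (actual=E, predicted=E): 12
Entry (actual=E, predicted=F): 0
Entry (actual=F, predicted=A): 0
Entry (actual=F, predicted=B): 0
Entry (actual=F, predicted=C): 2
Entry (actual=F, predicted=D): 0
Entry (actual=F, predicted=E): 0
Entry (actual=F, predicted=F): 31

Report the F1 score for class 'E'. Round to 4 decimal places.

0.6857

Take TP from the diagonal, FP from the rest of the 'E' prediction marginal, FN from the rest of the 'E' actual marginal.
F1 score = 2·TP/(2·TP+FP+FN).
E: TP=12, FP=2+0+2+1+0=5, FN=0+1+1+4+0=6 → 24/35 = 0.68571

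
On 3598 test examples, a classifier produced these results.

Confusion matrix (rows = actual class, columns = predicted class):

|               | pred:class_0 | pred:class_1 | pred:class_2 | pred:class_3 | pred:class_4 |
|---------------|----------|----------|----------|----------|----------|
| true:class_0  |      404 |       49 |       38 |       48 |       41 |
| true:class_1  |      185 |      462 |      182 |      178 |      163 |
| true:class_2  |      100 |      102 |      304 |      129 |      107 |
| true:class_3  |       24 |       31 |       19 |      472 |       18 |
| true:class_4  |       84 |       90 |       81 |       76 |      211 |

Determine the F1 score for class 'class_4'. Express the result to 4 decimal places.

One-vs-rest for 'class_4': TP = diagonal; FP = other classes predicted 'class_4'; FN = 'class_4' predicted as other.
F1 score = 2·TP/(2·TP+FP+FN).
class_4: TP=211, FP=41+163+107+18=329, FN=84+90+81+76=331 → 422/1082 = 0.39002

0.3900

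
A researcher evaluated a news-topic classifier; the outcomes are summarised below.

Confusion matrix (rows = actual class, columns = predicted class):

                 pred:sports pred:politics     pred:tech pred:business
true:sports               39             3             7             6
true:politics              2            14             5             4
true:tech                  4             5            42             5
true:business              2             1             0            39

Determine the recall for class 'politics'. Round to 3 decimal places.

0.560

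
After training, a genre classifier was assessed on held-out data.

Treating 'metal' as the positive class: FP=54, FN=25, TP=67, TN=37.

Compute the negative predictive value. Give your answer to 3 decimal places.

0.597

NPV = TN/(TN+FN) = 37/(37+25) = 0.597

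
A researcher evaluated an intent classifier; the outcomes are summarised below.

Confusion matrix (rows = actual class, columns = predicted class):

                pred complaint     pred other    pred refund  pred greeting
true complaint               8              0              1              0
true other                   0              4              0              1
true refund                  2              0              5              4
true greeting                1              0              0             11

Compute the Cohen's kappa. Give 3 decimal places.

Observed agreement pₒ = trace/N = 28/37 = 0.7568
Expected agreement pₑ = Σ (rowᵢ·colᵢ)/N² = (9·11 + 5·4 + 11·6 + 12·16)/37² = 0.2754
κ = (pₒ − pₑ)/(1 − pₑ) = (0.7568 − 0.2754)/(1 − 0.2754) = 0.664

0.664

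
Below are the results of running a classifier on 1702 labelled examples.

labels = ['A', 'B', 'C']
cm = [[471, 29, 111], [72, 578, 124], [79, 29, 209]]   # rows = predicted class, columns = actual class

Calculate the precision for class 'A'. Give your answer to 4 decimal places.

Take TP from the diagonal, FP from the rest of the 'A' prediction marginal, FN from the rest of the 'A' actual marginal.
precision = TP/(TP+FP).
A: TP=471, FP=29+111=140 → 471/611 = 0.77087

0.7709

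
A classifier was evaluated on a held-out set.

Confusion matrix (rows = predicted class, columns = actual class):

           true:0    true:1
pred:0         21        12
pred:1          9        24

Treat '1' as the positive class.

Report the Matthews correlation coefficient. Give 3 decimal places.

MCC = (TP·TN − FP·FN) / √((TP+FP)(TP+FN)(TN+FP)(TN+FN))
Numerator = 24·21 − 9·12 = 396
Denominator = √(33·36·30·33) = √1176120 = 1084.4907
MCC = 396 / 1084.4907 = 0.365

0.365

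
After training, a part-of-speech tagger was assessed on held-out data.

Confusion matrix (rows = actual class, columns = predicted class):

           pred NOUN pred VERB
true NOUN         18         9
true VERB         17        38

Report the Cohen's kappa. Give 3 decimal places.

0.332

Observed agreement pₒ = trace/N = 56/82 = 0.6829
Expected agreement pₑ = Σ (rowᵢ·colᵢ)/N² = (27·35 + 55·47)/82² = 0.5250
κ = (pₒ − pₑ)/(1 − pₑ) = (0.6829 − 0.5250)/(1 − 0.5250) = 0.332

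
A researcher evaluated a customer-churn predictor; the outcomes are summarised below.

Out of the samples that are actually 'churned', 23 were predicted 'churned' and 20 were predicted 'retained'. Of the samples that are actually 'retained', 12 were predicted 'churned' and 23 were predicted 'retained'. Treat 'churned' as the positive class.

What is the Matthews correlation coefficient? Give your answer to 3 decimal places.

MCC = (TP·TN − FP·FN) / √((TP+FP)(TP+FN)(TN+FP)(TN+FN))
Numerator = 23·23 − 12·20 = 289
Denominator = √(35·43·35·43) = √2265025 = 1505.0000
MCC = 289 / 1505.0000 = 0.192

0.192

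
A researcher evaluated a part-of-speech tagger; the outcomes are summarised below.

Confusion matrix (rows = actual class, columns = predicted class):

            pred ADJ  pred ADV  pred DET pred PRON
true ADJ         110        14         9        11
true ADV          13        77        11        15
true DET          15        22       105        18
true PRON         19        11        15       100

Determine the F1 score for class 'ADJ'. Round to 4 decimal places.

Treat 'ADJ' as positive and all other classes as negative.
F1 score = 2·TP/(2·TP+FP+FN).
ADJ: TP=110, FP=13+15+19=47, FN=14+9+11=34 → 220/301 = 0.73090

0.7309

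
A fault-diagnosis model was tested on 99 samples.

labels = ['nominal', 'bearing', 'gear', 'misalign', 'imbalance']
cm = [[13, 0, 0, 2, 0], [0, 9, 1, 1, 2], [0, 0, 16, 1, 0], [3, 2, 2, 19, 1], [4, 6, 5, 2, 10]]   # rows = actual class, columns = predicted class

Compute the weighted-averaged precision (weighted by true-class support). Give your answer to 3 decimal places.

Per-class precision (TP/(TP+FP)):
  nominal: TP=13, FP=0+0+3+4=7 → 13/20 = 0.6500
  bearing: TP=9, FP=0+0+2+6=8 → 9/17 = 0.5294
  gear: TP=16, FP=0+1+2+5=8 → 16/24 = 0.6667
  misalign: TP=19, FP=2+1+1+2=6 → 19/25 = 0.7600
  imbalance: TP=10, FP=0+2+0+1=3 → 10/13 = 0.7692
Weighted-precision = Σ (supportᵢ/N)·precisionᵢ with N=99: (15/99)·0.6500 + (13/99)·0.5294 + (17/99)·0.6667 + (27/99)·0.7600 + (27/99)·0.7692 = 0.700

0.700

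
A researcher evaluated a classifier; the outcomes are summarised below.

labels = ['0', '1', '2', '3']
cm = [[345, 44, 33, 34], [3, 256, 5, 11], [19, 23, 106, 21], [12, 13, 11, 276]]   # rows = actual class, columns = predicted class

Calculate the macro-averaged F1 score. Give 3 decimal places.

0.791

Per-class F1 score (2·TP/(2·TP+FP+FN)):
  0: TP=345, FP=3+19+12=34, FN=44+33+34=111 → 690/835 = 0.8263
  1: TP=256, FP=44+23+13=80, FN=3+5+11=19 → 512/611 = 0.8380
  2: TP=106, FP=33+5+11=49, FN=19+23+21=63 → 212/324 = 0.6543
  3: TP=276, FP=34+11+21=66, FN=12+13+11=36 → 552/654 = 0.8440
Macro-F1 score = mean = (0.8263 + 0.8380 + 0.6543 + 0.8440) / 4 = 0.791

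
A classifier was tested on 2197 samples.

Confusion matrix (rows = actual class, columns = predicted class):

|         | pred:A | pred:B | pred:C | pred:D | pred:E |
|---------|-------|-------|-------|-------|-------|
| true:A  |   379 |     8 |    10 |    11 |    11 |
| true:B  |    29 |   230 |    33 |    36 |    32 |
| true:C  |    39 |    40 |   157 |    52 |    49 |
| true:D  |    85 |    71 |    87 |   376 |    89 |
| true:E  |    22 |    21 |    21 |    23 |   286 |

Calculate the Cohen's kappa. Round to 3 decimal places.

Observed agreement pₒ = trace/N = 1428/2197 = 0.6500
Expected agreement pₑ = Σ (rowᵢ·colᵢ)/N² = (419·554 + 360·370 + 337·308 + 708·498 + 373·467)/2197² = 0.2063
κ = (pₒ − pₑ)/(1 − pₑ) = (0.6500 − 0.2063)/(1 − 0.2063) = 0.559

0.559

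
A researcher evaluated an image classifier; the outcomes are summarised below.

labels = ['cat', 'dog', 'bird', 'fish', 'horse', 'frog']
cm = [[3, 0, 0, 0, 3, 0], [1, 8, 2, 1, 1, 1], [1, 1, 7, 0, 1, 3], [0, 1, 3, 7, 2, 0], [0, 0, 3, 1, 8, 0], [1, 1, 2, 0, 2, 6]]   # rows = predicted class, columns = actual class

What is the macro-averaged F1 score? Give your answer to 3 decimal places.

0.557

Per-class F1 score (2·TP/(2·TP+FP+FN)):
  cat: TP=3, FP=0+0+0+3+0=3, FN=1+1+0+0+1=3 → 6/12 = 0.5000
  dog: TP=8, FP=1+2+1+1+1=6, FN=0+1+1+0+1=3 → 16/25 = 0.6400
  bird: TP=7, FP=1+1+0+1+3=6, FN=0+2+3+3+2=10 → 14/30 = 0.4667
  fish: TP=7, FP=0+1+3+2+0=6, FN=0+1+0+1+0=2 → 14/22 = 0.6364
  horse: TP=8, FP=0+0+3+1+0=4, FN=3+1+1+2+2=9 → 16/29 = 0.5517
  frog: TP=6, FP=1+1+2+0+2=6, FN=0+1+3+0+0=4 → 12/22 = 0.5455
Macro-F1 score = mean = (0.5000 + 0.6400 + 0.4667 + 0.6364 + 0.5517 + 0.5455) / 6 = 0.557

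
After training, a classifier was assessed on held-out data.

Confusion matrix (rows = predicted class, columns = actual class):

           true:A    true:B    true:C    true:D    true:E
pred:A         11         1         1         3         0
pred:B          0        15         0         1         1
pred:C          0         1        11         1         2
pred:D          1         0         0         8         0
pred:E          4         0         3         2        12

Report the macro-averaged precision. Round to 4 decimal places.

Per-class precision (TP/(TP+FP)):
  A: TP=11, FP=1+1+3+0=5 → 11/16 = 0.68750
  B: TP=15, FP=0+0+1+1=2 → 15/17 = 0.88235
  C: TP=11, FP=0+1+1+2=4 → 11/15 = 0.73333
  D: TP=8, FP=1+0+0+0=1 → 8/9 = 0.88889
  E: TP=12, FP=4+0+3+2=9 → 12/21 = 0.57143
Macro-precision = mean = (0.68750 + 0.88235 + 0.73333 + 0.88889 + 0.57143) / 5 = 0.7527

0.7527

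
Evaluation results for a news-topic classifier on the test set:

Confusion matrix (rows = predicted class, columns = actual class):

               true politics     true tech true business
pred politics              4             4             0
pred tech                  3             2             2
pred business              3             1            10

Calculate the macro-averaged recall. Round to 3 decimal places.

Per-class recall (TP/(TP+FN)):
  politics: TP=4, FN=3+3=6 → 4/10 = 0.4000
  tech: TP=2, FN=4+1=5 → 2/7 = 0.2857
  business: TP=10, FN=0+2=2 → 10/12 = 0.8333
Macro-recall = mean = (0.4000 + 0.2857 + 0.8333) / 3 = 0.506

0.506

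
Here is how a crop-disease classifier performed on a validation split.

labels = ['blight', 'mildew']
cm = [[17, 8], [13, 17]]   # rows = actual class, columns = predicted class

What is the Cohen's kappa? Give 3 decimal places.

Observed agreement pₒ = trace/N = 34/55 = 0.6182
Expected agreement pₑ = Σ (rowᵢ·colᵢ)/N² = (25·30 + 30·25)/55² = 0.4959
κ = (pₒ − pₑ)/(1 − pₑ) = (0.6182 − 0.4959)/(1 − 0.4959) = 0.243

0.243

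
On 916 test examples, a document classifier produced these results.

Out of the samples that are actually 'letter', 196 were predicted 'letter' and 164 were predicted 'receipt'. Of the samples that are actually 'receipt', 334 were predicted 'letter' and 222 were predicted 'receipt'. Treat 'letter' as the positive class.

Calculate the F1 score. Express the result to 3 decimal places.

0.440

Precision = TP/(TP+FP) = 196/530 = 0.3698
Recall = TP/(TP+FN) = 196/360 = 0.5444
F1 = 2·TP/(2·TP+FP+FN) = 392/890 = 0.440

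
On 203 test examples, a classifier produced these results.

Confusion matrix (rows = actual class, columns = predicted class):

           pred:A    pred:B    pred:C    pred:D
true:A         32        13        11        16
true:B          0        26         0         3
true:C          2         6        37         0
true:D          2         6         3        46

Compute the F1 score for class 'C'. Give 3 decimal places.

0.771

Treat 'C' as positive and all other classes as negative.
F1 score = 2·TP/(2·TP+FP+FN).
C: TP=37, FP=11+0+3=14, FN=2+6+0=8 → 74/96 = 0.7708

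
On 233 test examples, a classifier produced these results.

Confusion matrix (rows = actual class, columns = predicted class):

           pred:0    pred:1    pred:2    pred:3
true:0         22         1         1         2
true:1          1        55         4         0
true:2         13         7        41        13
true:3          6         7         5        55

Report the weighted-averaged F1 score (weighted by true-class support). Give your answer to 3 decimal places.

Per-class F1 score (2·TP/(2·TP+FP+FN)):
  0: TP=22, FP=1+13+6=20, FN=1+1+2=4 → 44/68 = 0.6471
  1: TP=55, FP=1+7+7=15, FN=1+4+0=5 → 110/130 = 0.8462
  2: TP=41, FP=1+4+5=10, FN=13+7+13=33 → 82/125 = 0.6560
  3: TP=55, FP=2+0+13=15, FN=6+7+5=18 → 110/143 = 0.7692
Weighted-F1 score = Σ (supportᵢ/N)·F1 scoreᵢ with N=233: (26/233)·0.6471 + (60/233)·0.8462 + (74/233)·0.6560 + (73/233)·0.7692 = 0.739

0.739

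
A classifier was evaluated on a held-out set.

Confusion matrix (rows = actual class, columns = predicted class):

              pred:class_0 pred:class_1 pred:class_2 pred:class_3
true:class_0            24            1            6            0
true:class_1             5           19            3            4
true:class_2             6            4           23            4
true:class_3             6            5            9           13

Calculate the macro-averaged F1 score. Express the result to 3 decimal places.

0.593

Per-class F1 score (2·TP/(2·TP+FP+FN)):
  class_0: TP=24, FP=5+6+6=17, FN=1+6+0=7 → 48/72 = 0.6667
  class_1: TP=19, FP=1+4+5=10, FN=5+3+4=12 → 38/60 = 0.6333
  class_2: TP=23, FP=6+3+9=18, FN=6+4+4=14 → 46/78 = 0.5897
  class_3: TP=13, FP=0+4+4=8, FN=6+5+9=20 → 26/54 = 0.4815
Macro-F1 score = mean = (0.6667 + 0.6333 + 0.5897 + 0.4815) / 4 = 0.593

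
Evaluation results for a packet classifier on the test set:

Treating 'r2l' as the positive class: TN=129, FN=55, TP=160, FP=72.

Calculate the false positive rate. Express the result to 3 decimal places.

0.358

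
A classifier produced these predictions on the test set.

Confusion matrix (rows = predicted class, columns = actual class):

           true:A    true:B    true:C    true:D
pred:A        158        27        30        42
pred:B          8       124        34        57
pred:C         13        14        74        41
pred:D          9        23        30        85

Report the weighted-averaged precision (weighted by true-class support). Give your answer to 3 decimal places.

0.569

Per-class precision (TP/(TP+FP)):
  A: TP=158, FP=27+30+42=99 → 158/257 = 0.6148
  B: TP=124, FP=8+34+57=99 → 124/223 = 0.5561
  C: TP=74, FP=13+14+41=68 → 74/142 = 0.5211
  D: TP=85, FP=9+23+30=62 → 85/147 = 0.5782
Weighted-precision = Σ (supportᵢ/N)·precisionᵢ with N=769: (188/769)·0.6148 + (188/769)·0.5561 + (168/769)·0.5211 + (225/769)·0.5782 = 0.569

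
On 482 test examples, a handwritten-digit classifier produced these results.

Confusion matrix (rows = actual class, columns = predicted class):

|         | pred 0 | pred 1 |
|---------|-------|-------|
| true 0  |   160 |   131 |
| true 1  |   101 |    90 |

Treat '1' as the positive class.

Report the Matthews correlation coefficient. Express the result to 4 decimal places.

MCC = (TP·TN − FP·FN) / √((TP+FP)(TP+FN)(TN+FP)(TN+FN))
Numerator = 90·160 − 131·101 = 1169
Denominator = √(221·191·291·261) = √3205967661 = 56621.2651
MCC = 1169 / 56621.2651 = 0.0206

0.0206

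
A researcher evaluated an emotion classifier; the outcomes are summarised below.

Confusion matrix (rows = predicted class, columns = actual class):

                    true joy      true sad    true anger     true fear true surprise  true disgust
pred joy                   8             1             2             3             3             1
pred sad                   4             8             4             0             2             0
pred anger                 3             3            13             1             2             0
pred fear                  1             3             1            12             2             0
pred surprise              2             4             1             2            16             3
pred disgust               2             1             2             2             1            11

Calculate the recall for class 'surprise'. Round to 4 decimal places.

0.6154

Take TP from the diagonal, FP from the rest of the 'surprise' prediction marginal, FN from the rest of the 'surprise' actual marginal.
recall = TP/(TP+FN).
surprise: TP=16, FN=3+2+2+2+1=10 → 16/26 = 0.61538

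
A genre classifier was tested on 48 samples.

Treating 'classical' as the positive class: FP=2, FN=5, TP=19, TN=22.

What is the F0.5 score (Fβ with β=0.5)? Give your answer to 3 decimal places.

0.880

Fβ = (1+β²)·TP / ((1+β²)·TP + β²·FN + FP), with β²=1/4
= 1.25·19 / (1.25·19 + 0.25·5 + 2) = 0.880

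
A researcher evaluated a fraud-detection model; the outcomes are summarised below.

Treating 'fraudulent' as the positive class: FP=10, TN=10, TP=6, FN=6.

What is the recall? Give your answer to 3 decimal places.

0.500

Recall = TP/(TP+FN) = 6/(6+6) = 6/12 = 0.500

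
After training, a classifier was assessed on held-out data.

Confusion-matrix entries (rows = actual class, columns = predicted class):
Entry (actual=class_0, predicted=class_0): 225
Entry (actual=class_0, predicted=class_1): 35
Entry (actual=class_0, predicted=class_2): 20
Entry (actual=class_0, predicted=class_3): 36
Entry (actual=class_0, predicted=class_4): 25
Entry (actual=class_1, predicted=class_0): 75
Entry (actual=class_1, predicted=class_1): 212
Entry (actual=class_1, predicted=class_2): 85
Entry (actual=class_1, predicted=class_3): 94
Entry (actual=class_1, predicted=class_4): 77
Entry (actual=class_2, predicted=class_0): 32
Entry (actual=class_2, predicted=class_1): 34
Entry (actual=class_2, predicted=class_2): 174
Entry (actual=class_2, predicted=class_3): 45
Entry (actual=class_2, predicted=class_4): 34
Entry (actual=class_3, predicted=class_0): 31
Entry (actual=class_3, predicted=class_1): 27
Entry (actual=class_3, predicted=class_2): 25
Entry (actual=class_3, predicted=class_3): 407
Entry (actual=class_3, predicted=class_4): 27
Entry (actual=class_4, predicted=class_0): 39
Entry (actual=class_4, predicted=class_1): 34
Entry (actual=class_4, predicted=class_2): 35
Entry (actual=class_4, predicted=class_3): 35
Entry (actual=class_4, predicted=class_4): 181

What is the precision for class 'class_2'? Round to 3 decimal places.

Treat 'class_2' as positive and all other classes as negative.
precision = TP/(TP+FP).
class_2: TP=174, FP=20+85+25+35=165 → 174/339 = 0.5133

0.513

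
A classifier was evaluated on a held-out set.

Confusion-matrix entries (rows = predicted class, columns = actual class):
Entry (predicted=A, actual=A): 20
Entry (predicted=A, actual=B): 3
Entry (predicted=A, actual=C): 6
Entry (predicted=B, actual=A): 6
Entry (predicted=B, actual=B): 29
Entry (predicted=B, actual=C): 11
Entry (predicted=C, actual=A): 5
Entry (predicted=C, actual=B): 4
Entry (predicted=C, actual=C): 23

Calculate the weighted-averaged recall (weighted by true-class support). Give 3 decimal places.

Per-class recall (TP/(TP+FN)):
  A: TP=20, FN=6+5=11 → 20/31 = 0.6452
  B: TP=29, FN=3+4=7 → 29/36 = 0.8056
  C: TP=23, FN=6+11=17 → 23/40 = 0.5750
Weighted-recall = Σ (supportᵢ/N)·recallᵢ with N=107: (31/107)·0.6452 + (36/107)·0.8056 + (40/107)·0.5750 = 0.673

0.673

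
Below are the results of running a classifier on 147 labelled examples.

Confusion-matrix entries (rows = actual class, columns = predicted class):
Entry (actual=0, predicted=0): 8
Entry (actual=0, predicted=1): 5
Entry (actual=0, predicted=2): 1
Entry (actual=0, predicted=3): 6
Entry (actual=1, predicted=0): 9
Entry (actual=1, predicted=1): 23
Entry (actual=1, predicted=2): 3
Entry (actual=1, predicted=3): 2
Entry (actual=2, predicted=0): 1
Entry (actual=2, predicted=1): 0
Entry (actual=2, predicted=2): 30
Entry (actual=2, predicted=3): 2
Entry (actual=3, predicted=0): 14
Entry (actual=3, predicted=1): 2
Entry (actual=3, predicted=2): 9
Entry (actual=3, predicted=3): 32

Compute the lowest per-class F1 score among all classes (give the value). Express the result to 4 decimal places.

0.3077

Per-class F1 score (2·TP/(2·TP+FP+FN)):
  0: TP=8, FP=9+1+14=24, FN=5+1+6=12 → 16/52 = 0.30769
  1: TP=23, FP=5+0+2=7, FN=9+3+2=14 → 46/67 = 0.68657
  2: TP=30, FP=1+3+9=13, FN=1+0+2=3 → 60/76 = 0.78947
  3: TP=32, FP=6+2+2=10, FN=14+2+9=25 → 64/99 = 0.64646
Lowest is class '0' with F1 score = 0.3077.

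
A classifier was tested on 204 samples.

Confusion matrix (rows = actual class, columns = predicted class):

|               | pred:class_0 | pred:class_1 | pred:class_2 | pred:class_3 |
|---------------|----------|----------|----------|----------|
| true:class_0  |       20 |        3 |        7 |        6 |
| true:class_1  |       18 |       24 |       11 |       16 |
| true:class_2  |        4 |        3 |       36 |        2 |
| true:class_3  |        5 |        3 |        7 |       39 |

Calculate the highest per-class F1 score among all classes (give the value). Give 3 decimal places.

0.679

Per-class F1 score (2·TP/(2·TP+FP+FN)):
  class_0: TP=20, FP=18+4+5=27, FN=3+7+6=16 → 40/83 = 0.4819
  class_1: TP=24, FP=3+3+3=9, FN=18+11+16=45 → 48/102 = 0.4706
  class_2: TP=36, FP=7+11+7=25, FN=4+3+2=9 → 72/106 = 0.6792
  class_3: TP=39, FP=6+16+2=24, FN=5+3+7=15 → 78/117 = 0.6667
Highest is class 'class_2' with F1 score = 0.679.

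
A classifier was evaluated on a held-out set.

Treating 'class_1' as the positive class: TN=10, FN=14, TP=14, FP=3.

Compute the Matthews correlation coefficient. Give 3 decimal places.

0.254

MCC = (TP·TN − FP·FN) / √((TP+FP)(TP+FN)(TN+FP)(TN+FN))
Numerator = 14·10 − 3·14 = 98
Denominator = √(17·28·13·24) = √148512 = 385.3725
MCC = 98 / 385.3725 = 0.254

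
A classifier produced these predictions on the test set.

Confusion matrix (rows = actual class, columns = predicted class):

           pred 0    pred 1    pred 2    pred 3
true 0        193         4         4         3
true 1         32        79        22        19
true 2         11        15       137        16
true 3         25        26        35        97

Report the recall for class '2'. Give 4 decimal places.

recall = TP/(TP+FN).
2: TP=137, FN=11+15+16=42 → 137/179 = 0.76536

0.7654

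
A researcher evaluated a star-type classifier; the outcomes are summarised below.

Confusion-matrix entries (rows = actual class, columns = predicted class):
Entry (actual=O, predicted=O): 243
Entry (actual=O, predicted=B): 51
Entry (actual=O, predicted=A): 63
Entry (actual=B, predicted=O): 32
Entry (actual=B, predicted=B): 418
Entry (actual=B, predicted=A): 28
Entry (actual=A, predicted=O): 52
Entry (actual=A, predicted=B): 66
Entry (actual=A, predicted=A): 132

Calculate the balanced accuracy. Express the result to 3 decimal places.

Balanced accuracy = mean of per-class recall.
  O: recall = 243/357 = 0.6807
  B: recall = 418/478 = 0.8745
  A: recall = 132/250 = 0.5280
Mean = (0.6807 + 0.8745 + 0.5280) / 3 = 0.694

0.694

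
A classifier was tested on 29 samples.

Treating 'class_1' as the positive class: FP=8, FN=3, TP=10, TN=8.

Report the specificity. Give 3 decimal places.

0.500

Specificity = TN/(TN+FP) = 8/(8+8) = 0.500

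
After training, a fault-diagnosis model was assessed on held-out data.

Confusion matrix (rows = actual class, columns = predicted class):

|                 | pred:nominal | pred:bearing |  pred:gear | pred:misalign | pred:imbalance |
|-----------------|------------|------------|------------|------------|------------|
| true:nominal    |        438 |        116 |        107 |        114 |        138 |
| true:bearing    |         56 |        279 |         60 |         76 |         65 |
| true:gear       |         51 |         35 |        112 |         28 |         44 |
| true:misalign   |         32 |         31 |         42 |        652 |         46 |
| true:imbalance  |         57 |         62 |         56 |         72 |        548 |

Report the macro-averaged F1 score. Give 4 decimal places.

Per-class F1 score (2·TP/(2·TP+FP+FN)):
  nominal: TP=438, FP=56+51+32+57=196, FN=116+107+114+138=475 → 876/1547 = 0.56626
  bearing: TP=279, FP=116+35+31+62=244, FN=56+60+76+65=257 → 558/1059 = 0.52691
  gear: TP=112, FP=107+60+42+56=265, FN=51+35+28+44=158 → 224/647 = 0.34621
  misalign: TP=652, FP=114+76+28+72=290, FN=32+31+42+46=151 → 1304/1745 = 0.74728
  imbalance: TP=548, FP=138+65+44+46=293, FN=57+62+56+72=247 → 1096/1636 = 0.66993
Macro-F1 score = mean = (0.56626 + 0.52691 + 0.34621 + 0.74728 + 0.66993) / 5 = 0.5713

0.5713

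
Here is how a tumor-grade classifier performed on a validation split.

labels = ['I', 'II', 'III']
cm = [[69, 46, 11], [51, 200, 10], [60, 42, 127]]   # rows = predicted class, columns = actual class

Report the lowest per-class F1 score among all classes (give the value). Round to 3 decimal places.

0.451

Per-class F1 score (2·TP/(2·TP+FP+FN)):
  I: TP=69, FP=46+11=57, FN=51+60=111 → 138/306 = 0.4510
  II: TP=200, FP=51+10=61, FN=46+42=88 → 400/549 = 0.7286
  III: TP=127, FP=60+42=102, FN=11+10=21 → 254/377 = 0.6737
Lowest is class 'I' with F1 score = 0.451.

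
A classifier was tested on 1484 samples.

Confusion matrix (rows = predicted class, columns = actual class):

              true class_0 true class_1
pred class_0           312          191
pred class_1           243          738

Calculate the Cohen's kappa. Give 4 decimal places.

Observed agreement pₒ = trace/N = 1050/1484 = 0.70755
Expected agreement pₑ = Σ (rowᵢ·colᵢ)/N² = (555·503 + 929·981)/1484² = 0.54059
κ = (pₒ − pₑ)/(1 − pₑ) = (0.70755 − 0.54059)/(1 − 0.54059) = 0.3634

0.3634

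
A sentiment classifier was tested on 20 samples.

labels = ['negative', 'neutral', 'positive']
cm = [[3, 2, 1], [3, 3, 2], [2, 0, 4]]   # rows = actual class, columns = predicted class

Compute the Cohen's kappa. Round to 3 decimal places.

Observed agreement pₒ = trace/N = 10/20 = 0.5000
Expected agreement pₑ = Σ (rowᵢ·colᵢ)/N² = (6·8 + 8·5 + 6·7)/20² = 0.3250
κ = (pₒ − pₑ)/(1 − pₑ) = (0.5000 − 0.3250)/(1 − 0.3250) = 0.259

0.259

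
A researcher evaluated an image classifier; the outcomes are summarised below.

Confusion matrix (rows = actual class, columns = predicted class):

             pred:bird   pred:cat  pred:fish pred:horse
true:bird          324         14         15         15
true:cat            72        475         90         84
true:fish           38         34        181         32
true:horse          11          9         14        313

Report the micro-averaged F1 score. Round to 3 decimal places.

Micro-averaging pools counts across classes: ΣTP=1293, ΣFP=428, ΣFN=428.
Micro-F1 score = 2·TP/(2·TP+FP+FN) on pooled counts = 0.751 (equals overall accuracy in single-label multiclass).

0.751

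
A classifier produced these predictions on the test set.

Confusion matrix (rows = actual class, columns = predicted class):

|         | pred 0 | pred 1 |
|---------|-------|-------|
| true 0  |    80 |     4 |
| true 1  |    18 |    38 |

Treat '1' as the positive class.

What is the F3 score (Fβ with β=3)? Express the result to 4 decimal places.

Fβ = (1+β²)·TP / ((1+β²)·TP + β²·FN + FP), with β²=9
= 10·38 / (10·38 + 9·18 + 4) = 0.6960

0.6960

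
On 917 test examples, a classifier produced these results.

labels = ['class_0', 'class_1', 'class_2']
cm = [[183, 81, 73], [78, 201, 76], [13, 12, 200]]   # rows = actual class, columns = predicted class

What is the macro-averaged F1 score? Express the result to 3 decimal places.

Per-class F1 score (2·TP/(2·TP+FP+FN)):
  class_0: TP=183, FP=78+13=91, FN=81+73=154 → 366/611 = 0.5990
  class_1: TP=201, FP=81+12=93, FN=78+76=154 → 402/649 = 0.6194
  class_2: TP=200, FP=73+76=149, FN=13+12=25 → 400/574 = 0.6969
Macro-F1 score = mean = (0.5990 + 0.6194 + 0.6969) / 3 = 0.638

0.638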